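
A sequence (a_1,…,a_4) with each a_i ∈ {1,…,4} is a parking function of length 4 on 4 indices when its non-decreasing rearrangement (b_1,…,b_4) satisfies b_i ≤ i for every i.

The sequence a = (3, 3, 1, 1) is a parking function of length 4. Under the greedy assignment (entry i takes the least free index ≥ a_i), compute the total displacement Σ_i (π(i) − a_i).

Σπ = 4·5/2 = 10 (π permutes [4]); Σa = 3+3+1+1 = 8; disp = 10−8 = 2.

2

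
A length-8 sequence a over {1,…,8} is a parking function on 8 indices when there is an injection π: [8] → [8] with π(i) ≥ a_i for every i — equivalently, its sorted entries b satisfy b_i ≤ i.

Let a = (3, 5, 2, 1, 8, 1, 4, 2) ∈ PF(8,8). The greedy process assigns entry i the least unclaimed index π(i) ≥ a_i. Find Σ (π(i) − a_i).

10

Σπ = 36 ({1..8} each once); Σa = 3+5+2+1+8+1+4+2 = 26; disp = 36−26 = 10.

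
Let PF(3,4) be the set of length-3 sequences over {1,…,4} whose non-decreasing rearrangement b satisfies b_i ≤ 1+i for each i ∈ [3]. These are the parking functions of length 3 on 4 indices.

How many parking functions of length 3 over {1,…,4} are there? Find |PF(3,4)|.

Count = 2·5^2 = 2·25 = 50 (Konheim–Weiss)
Check (1,4,1) → sorted (1,1,4): b_i ≤ 1+i ∀i, a PF.

50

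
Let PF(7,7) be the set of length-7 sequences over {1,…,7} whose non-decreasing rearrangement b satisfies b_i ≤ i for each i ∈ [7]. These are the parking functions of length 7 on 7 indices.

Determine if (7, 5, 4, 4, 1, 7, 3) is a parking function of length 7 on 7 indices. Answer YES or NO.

Sorted: b = (1, 3, 4, 4, 5, 7, 7).
  b_1=1 ≤ 1
  b_2=3 > 2
  fails at i=2 ⇒ NO

NO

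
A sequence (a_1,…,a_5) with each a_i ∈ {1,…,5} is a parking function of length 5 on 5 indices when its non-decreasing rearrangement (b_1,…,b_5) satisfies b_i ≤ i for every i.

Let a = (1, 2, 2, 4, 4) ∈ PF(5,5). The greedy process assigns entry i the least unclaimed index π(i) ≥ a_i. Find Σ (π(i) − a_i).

Σπ = 5·6/2 = 15 (π permutes [5]); Σa = 1+2+2+4+4 = 13; disp = 15−13 = 2.

2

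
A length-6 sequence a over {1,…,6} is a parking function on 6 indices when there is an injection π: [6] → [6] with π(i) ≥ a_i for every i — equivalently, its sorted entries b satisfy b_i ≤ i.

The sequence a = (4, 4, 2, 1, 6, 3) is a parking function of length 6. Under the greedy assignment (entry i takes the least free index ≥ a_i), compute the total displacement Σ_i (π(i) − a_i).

Σπ(i) = 1+…+6 = 21; Σa = 4+4+2+1+6+3 = 20; disp = 21−20 = 1.

1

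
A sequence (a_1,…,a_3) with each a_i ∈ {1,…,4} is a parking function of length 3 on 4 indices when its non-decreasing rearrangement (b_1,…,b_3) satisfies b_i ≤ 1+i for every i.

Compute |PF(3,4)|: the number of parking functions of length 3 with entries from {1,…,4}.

|PF| = (4+1−3)·(4+1)^{3−1} = 2×25 = 50 [KW]
Check (1,1,1) → sorted (1,1,1): b_i ≤ 1+i ∀i, a PF.

50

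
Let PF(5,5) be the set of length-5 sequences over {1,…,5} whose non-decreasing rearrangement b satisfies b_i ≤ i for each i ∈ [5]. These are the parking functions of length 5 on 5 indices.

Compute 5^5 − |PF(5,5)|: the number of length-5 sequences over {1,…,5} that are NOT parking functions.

1829

Count = 1·6^4 = 1×1296 = 1296
Example (5,5,5,3,5) → sorted (3,5,5,5,5): b_1=3>1, not a PF.
5^5 − 1296 = 3125 − 1296 = 1829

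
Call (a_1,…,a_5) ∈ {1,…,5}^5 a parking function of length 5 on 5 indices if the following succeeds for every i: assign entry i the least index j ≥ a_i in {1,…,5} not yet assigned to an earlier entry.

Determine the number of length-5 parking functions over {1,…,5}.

1296

|PF| = 1·6^4 = 1·1296 = 1296 (Pollak)
Check (4,4,1,1,1) → sorted (1,1,1,4,4): b_i ≤ i ∀i, a PF.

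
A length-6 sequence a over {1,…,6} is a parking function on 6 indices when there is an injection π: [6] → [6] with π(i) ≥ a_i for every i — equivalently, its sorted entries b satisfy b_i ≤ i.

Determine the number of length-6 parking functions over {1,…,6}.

|PF(6,6)| = (7−6)·7^(6−1) = 1·16807 = 16807 (Pollak)
Check (2,2,1,1,5,5) → sorted (1,1,2,2,5,5): b_i ≤ i ∀i, a PF.

16807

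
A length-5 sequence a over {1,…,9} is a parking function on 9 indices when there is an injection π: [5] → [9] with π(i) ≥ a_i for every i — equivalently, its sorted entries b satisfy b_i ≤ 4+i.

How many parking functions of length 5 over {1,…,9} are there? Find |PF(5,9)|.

|PF(5,9)| = (9−5+1)·(9+1)^(5−1) = 5×10000 = 50000 (Pollak)
Check (4,8,6,7,5) → sorted (4,5,6,7,8): b_i ≤ 4+i ∀i, a PF.

50000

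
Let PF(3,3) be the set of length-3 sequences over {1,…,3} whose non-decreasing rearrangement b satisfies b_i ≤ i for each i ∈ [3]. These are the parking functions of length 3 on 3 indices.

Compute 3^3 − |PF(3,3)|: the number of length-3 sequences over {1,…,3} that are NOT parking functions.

11

Count = (3+1−3)·(3+1)^{3−1} = 1×16 = 16 (Pollak)
One tuple (3,3,2) → sorted (2,3,3): b_1=2>1, not a PF.
3^3 − 16 = 27 − 16 = 11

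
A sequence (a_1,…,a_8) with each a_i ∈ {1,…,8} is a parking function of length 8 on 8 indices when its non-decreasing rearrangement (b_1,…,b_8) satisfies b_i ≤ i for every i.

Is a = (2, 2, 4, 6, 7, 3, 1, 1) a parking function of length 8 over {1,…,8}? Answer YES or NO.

Sorted: b = (1, 1, 2, 2, 3, 4, 6, 7).
  b_1=1 ≤ 1
  b_2=1 ≤ 2
  b_3=2 ≤ 3
  b_4=2 ≤ 4
  b_5=3 ≤ 5
  b_6=4 ≤ 6
  b_7=6 ≤ 7
  b_8=7 ≤ 8
All bounds hold ⇒ YES

YES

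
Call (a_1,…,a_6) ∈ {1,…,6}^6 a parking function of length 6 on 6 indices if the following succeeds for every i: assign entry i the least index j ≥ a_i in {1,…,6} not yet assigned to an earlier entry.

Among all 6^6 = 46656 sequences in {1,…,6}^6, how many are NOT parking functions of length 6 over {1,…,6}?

|PF| = 1·7^5 = 1×16807 = 16807 (Konheim–Weiss)
E.g. (4,5,3,6,6,6) → sorted (3,4,5,6,6,6): b_1=3>1, not a PF.
Total 46656; non-PF = 46656−16807 = 29849

29849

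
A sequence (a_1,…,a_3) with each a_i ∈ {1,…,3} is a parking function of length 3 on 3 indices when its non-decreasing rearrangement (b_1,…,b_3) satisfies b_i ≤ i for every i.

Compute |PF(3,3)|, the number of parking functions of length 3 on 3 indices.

Count = 1·4^2 = 1×16 = 16 (Pollak)
Example (2,1,1) → sorted (1,1,2): b_i ≤ i ∀i, a PF.

16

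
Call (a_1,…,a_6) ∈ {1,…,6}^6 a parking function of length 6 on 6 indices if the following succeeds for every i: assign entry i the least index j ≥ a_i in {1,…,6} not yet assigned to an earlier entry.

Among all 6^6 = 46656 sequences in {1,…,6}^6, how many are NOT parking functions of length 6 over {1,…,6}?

29849

|PF(6,6)| = (7−6)·7^(6−1) = 1×16807 = 16807
E.g. (3,2,6,6,2,1) → sorted (1,2,2,3,6,6): b_5=6>5, not a PF.
Total 46656; non-PF = 46656−16807 = 29849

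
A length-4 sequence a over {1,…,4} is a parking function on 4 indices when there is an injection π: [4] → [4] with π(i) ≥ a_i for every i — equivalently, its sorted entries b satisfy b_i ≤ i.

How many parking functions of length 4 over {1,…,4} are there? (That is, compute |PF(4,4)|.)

|PF| = (5−4)·5^(4−1) = 1·125 = 125 [KW]
E.g. (1,3,1,1) → sorted (1,1,1,3): b_i ≤ i ∀i, a PF.

125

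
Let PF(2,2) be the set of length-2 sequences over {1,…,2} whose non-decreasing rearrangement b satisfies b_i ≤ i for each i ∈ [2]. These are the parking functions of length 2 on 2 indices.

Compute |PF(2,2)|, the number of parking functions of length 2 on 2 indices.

|PF| = (2−2+1)·(2+1)^(2−1) = 1×3 = 3 [KW]
Check (1,2) → sorted (1,2): b_i ≤ i ∀i, a PF.

3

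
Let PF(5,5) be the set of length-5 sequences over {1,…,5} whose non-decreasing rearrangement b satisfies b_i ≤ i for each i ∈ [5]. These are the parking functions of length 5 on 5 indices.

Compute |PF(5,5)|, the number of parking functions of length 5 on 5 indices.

|PF(5,5)| = (6−5)·6^(5−1) = 1·1296 = 1296
E.g. (3,2,1,5,2) → sorted (1,2,2,3,5): b_i ≤ i ∀i, a PF.

1296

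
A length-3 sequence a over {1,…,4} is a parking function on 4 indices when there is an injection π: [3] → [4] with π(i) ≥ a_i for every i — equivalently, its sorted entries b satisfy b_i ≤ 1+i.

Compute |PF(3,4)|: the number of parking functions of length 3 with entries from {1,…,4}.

|PF(3,4)| = 2·5^2 = 2 · 25 = 50
One tuple (2,1,1) → sorted (1,1,2): b_i ≤ 1+i ∀i, a PF.

50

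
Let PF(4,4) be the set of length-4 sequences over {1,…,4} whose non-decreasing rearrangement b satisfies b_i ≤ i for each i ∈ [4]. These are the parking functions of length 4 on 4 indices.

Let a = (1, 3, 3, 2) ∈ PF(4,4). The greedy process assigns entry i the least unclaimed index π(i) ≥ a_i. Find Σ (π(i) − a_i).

Σπ = 10 ({1..4} each once); Σa = 1+3+3+2 = 9; disp = 10−9 = 1.

1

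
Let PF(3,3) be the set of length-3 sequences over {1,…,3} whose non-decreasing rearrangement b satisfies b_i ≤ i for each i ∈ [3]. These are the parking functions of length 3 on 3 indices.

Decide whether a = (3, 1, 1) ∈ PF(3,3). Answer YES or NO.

Order a: b = (1, 1, 3).
  b_1=1 ≤ 1
  b_2=1 ≤ 2
  b_3=3 ≤ 3
All bounds hold ⇒ YES

YES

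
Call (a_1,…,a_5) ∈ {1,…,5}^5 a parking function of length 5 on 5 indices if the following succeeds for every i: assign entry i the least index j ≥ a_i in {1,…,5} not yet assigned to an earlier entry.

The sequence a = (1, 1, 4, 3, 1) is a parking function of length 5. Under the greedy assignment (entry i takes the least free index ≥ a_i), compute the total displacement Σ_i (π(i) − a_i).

Σπ(i) = 1+…+5 = 15; Σa = 1+1+4+3+1 = 10; disp = 15−10 = 5.

5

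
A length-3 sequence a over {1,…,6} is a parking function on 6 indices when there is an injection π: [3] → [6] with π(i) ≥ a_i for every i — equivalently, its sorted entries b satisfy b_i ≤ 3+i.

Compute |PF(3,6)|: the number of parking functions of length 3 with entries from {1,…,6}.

#PF = 4·7^2 = 4 · 49 = 196
Example (3,5,2) → sorted (2,3,5): b_i ≤ 3+i ∀i, a PF.

196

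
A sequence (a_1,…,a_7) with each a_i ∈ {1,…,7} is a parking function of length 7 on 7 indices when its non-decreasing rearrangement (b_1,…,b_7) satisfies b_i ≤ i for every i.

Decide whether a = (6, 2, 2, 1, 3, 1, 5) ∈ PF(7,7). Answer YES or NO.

YES

Order a: b = (1, 1, 2, 2, 3, 5, 6).
  b_1=1 ≤ 1
  b_2=1 ≤ 2
  b_3=2 ≤ 3
  b_4=2 ≤ 4
  b_5=3 ≤ 5
  b_6=5 ≤ 6
  b_7=6 ≤ 7
All bounds hold ⇒ YES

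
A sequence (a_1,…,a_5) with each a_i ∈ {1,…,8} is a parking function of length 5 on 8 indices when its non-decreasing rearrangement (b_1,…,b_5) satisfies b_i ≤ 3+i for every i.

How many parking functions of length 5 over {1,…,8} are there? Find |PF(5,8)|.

26244

Count = (8+1−5)·(8+1)^{5−1} = 4 · 6561 = 26244 [KW]
One tuple (6,6,1,6,3) → sorted (1,3,6,6,6): b_i ≤ 3+i ∀i, a PF.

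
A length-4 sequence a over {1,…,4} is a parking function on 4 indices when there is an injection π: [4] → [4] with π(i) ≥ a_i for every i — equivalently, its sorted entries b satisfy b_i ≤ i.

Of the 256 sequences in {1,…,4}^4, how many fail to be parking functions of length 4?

Count = (4+1−4)·(4+1)^{4−1} = 1×125 = 125 (Konheim–Weiss)
E.g. (4,4,2,4) → sorted (2,4,4,4): b_1=2>1, not a PF.
4^4 − 125 = 256 − 125 = 131

131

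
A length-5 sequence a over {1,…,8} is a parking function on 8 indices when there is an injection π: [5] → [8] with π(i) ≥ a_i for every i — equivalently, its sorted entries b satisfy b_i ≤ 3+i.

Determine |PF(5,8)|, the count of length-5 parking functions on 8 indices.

#PF = 4·9^4 = 4·6561 = 26244 (Konheim–Weiss)
Check (1,1,2,3,8) → sorted (1,1,2,3,8): b_i ≤ 3+i ∀i, a PF.

26244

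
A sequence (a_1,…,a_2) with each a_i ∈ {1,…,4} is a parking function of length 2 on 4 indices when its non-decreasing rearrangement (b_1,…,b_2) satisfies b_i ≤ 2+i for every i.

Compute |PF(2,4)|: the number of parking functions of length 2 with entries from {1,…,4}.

Count = (4+1−2)·(4+1)^{2−1} = 3×5 = 15 [KW]
Check (1,1) → sorted (1,1): b_i ≤ 2+i ∀i, a PF.

15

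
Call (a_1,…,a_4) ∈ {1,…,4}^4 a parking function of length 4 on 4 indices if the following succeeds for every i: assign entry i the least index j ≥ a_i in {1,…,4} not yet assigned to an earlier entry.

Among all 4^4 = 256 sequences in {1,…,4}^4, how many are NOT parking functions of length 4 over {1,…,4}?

#PF = 1·5^3 = 1 · 125 = 125 (Pollak)
One tuple (4,4,1,4) → sorted (1,4,4,4): b_2=4>2, not a PF.
So 256 − 125 = 131 fail.

131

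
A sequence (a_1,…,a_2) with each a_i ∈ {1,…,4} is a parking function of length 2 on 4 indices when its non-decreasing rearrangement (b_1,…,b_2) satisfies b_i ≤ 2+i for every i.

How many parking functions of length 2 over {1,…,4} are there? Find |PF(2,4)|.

15

Count = (5−2)·5^(2−1) = 3 · 5 = 15
Example (3,4) → sorted (3,4): b_i ≤ 2+i ∀i, a PF.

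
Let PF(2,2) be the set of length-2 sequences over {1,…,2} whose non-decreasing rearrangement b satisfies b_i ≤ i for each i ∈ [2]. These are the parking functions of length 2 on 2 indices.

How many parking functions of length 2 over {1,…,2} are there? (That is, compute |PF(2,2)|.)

|PF(2,2)| = (2+1−2)·(2+1)^{2−1} = 1 · 3 = 3 (Pollak)
Example (1,1) → sorted (1,1): b_i ≤ i ∀i, a PF.

3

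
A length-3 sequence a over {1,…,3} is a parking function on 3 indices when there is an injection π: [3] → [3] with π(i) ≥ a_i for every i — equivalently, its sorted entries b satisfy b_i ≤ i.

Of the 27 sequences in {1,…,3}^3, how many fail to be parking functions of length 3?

|PF(3,3)| = (3+1−3)·(3+1)^{3−1} = 1·16 = 16 (Konheim–Weiss)
Example (1,3,3) → sorted (1,3,3): b_2=3>2, not a PF.
Total 27; non-PF = 27−16 = 11

11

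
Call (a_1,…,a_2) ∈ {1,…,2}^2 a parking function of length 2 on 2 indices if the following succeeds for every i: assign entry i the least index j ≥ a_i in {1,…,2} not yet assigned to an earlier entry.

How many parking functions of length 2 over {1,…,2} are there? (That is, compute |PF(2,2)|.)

|PF(2,2)| = (2+1−2)·(2+1)^{2−1} = 1×3 = 3 [KW]
One tuple (1,1) → sorted (1,1): b_i ≤ i ∀i, a PF.

3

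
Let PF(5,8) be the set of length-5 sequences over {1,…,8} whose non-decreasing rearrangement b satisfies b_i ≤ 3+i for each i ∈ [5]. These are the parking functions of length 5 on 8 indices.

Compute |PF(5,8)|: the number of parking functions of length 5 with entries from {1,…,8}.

Count = (8+1−5)·(8+1)^{5−1} = 4 · 6561 = 26244
One tuple (5,8,4,7,5) → sorted (4,5,5,7,8): b_i ≤ 3+i ∀i, a PF.

26244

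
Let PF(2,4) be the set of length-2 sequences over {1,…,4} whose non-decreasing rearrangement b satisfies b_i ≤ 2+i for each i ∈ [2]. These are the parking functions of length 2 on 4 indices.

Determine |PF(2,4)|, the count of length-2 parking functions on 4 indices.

15

#PF = (4+1−2)·(4+1)^{2−1} = 3·5 = 15 (Konheim–Weiss)
Example (2,2) → sorted (2,2): b_i ≤ 2+i ∀i, a PF.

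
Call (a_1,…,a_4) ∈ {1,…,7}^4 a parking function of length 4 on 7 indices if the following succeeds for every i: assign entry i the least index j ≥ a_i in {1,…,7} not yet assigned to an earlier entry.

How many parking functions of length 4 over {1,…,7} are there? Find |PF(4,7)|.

2048

|PF(4,7)| = (7−4+1)·(7+1)^(4−1) = 4×512 = 2048 (Pollak)
One tuple (6,2,3,5) → sorted (2,3,5,6): b_i ≤ 3+i ∀i, a PF.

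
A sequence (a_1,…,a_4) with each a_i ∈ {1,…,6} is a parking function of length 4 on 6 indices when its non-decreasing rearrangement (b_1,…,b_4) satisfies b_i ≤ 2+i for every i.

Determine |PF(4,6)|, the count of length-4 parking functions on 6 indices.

Count = (7−4)·7^(4−1) = 3×343 = 1029 (Pollak)
Example (3,3,5,6) → sorted (3,3,5,6): b_i ≤ 2+i ∀i, a PF.

1029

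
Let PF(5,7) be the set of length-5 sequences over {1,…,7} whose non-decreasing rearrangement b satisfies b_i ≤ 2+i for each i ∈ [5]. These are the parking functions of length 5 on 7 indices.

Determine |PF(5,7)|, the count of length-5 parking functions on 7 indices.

#PF = 3·8^4 = 3·4096 = 12288
Check (3,4,6,1,6) → sorted (1,3,4,6,6): b_i ≤ 2+i ∀i, a PF.

12288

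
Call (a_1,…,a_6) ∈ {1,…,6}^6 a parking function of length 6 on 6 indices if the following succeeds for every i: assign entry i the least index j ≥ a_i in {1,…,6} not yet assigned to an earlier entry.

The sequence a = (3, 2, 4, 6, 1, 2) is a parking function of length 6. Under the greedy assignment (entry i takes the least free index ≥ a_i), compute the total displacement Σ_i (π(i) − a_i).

3

Σπ(i) = 1+…+6 = 21; Σa = 3+2+4+6+1+2 = 18; disp = 21−18 = 3.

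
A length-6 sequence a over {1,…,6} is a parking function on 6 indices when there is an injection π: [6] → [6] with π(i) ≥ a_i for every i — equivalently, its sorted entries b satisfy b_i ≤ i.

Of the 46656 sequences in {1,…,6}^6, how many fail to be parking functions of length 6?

|PF(6,6)| = 1·7^5 = 1·16807 = 16807 (Konheim–Weiss)
Example (5,6,4,4,6,6) → sorted (4,4,5,6,6,6): b_1=4>1, not a PF.
So 46656 − 16807 = 29849 fail.

29849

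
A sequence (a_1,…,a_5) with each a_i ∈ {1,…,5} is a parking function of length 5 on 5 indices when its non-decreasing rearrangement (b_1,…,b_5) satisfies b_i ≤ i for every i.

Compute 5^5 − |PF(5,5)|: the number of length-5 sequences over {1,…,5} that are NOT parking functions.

1829

|PF| = (6−5)·6^(5−1) = 1×1296 = 1296 (Pollak)
Example (5,2,3,5,4) → sorted (2,3,4,5,5): b_1=2>1, not a PF.
So 3125 − 1296 = 1829 fail.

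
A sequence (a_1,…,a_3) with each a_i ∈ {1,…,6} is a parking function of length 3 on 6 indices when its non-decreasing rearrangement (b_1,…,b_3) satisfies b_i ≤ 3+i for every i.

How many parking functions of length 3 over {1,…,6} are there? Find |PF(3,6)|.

196

|PF(3,6)| = (6+1−3)·(6+1)^{3−1} = 4·49 = 196
Check (5,2,6) → sorted (2,5,6): b_i ≤ 3+i ∀i, a PF.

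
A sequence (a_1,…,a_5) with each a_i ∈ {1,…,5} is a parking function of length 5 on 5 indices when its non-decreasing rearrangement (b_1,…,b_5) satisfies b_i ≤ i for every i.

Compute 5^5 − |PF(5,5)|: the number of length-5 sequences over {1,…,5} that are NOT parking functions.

|PF| = 1·6^4 = 1·1296 = 1296
Check (1,3,4,3,3) → sorted (1,3,3,3,4): b_2=3>2, not a PF.
Total 3125; non-PF = 3125−1296 = 1829

1829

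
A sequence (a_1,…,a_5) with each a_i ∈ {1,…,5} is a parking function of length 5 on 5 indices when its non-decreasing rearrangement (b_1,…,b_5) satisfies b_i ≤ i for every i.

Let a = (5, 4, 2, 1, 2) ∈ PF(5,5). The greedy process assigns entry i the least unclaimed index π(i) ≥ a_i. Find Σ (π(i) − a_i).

Σπ(i) = 1+…+5 = 15; Σa = 5+4+2+1+2 = 14; disp = 15−14 = 1.

1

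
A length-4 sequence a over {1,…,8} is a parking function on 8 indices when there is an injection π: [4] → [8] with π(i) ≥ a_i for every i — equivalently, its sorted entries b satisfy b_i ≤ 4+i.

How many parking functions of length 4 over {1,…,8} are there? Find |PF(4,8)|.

#PF = 5·9^3 = 5·729 = 3645
Check (8,1,6,2) → sorted (1,2,6,8): b_i ≤ 4+i ∀i, a PF.

3645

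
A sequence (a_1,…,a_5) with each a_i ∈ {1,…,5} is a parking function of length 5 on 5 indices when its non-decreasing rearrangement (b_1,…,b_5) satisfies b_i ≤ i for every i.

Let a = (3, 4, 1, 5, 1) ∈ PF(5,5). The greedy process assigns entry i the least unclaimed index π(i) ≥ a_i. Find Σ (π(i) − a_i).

1

Σπ = 5·6/2 = 15 (π permutes [5]); Σa = 3+4+1+5+1 = 14; disp = 15−14 = 1.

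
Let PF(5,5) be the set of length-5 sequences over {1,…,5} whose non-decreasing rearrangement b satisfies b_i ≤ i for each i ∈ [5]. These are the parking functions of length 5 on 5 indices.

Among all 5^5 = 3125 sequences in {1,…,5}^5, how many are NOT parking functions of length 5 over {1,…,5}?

Count = 1·6^4 = 1×1296 = 1296 [KW]
One tuple (5,5,5,4,2) → sorted (2,4,5,5,5): b_1=2>1, not a PF.
5^5 − 1296 = 3125 − 1296 = 1829

1829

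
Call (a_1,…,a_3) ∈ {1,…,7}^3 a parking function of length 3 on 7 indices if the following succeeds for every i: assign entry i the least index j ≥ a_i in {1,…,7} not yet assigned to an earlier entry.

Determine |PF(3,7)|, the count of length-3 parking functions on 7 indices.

Count = (8−3)·8^(3−1) = 5×64 = 320
E.g. (3,4,5) → sorted (3,4,5): b_i ≤ 4+i ∀i, a PF.

320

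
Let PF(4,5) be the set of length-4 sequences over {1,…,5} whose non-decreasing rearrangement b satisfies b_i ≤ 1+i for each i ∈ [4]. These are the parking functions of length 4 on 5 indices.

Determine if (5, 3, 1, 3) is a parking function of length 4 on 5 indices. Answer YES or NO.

Rearranged: b = (1, 3, 3, 5).
  b_1=1 ≤ 2
  b_2=3 ≤ 3
  b_3=3 ≤ 4
  b_4=5 ≤ 5
All bounds hold ⇒ YES

YES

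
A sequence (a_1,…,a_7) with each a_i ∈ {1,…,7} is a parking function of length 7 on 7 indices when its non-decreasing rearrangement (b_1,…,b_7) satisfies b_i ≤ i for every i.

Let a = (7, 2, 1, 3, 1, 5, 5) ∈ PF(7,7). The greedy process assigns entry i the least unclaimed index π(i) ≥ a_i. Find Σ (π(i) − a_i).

Σπ = 28 ({1..7} each once); Σa = 7+2+1+3+1+5+5 = 24; disp = 28−24 = 4.

4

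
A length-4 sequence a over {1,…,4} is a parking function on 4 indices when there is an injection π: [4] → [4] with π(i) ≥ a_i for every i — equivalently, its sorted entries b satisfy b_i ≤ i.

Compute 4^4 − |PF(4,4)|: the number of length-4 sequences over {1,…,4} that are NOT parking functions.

131

|PF(4,4)| = 1·5^3 = 1 · 125 = 125 (Pollak)
E.g. (3,4,1,4) → sorted (1,3,4,4): b_2=3>2, not a PF.
4^4 − 125 = 256 − 125 = 131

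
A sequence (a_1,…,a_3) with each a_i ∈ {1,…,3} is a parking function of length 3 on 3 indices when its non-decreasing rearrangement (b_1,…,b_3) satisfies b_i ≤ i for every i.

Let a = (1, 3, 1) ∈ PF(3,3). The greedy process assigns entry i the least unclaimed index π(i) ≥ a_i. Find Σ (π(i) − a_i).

Σπ = 6 ({1..3} each once); Σa = 1+3+1 = 5; disp = 6−5 = 1.

1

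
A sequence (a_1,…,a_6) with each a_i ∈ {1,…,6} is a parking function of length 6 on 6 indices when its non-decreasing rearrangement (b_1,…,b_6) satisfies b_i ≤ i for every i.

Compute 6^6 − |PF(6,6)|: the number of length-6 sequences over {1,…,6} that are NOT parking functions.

29849

|PF| = (7−6)·7^(6−1) = 1·16807 = 16807 (Konheim–Weiss)
E.g. (6,6,3,4,6,4) → sorted (3,4,4,6,6,6): b_1=3>1, not a PF.
So 46656 − 16807 = 29849 fail.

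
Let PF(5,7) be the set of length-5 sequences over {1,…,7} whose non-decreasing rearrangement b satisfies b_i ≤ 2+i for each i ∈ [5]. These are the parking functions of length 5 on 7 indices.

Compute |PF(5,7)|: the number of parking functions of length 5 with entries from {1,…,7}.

|PF(5,7)| = (8−5)·8^(5−1) = 3·4096 = 12288 (Konheim–Weiss)
Example (3,3,3,2,4) → sorted (2,3,3,3,4): b_i ≤ 2+i ∀i, a PF.

12288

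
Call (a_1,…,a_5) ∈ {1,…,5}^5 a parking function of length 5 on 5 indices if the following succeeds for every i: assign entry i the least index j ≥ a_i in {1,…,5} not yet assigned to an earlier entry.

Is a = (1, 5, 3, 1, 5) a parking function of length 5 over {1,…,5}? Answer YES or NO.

Order a: b = (1, 1, 3, 5, 5).
  b_1=1 ≤ 1
  b_2=1 ≤ 2
  b_3=3 ≤ 3
  b_4=5 > 4
  fails at i=4 ⇒ NO

NO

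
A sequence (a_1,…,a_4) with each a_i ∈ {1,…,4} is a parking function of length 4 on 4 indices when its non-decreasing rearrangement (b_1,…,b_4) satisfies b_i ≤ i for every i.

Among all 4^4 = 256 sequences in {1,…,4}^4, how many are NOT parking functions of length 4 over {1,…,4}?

131

|PF| = 1·5^3 = 1 · 125 = 125
One tuple (3,4,3,4) → sorted (3,3,4,4): b_1=3>1, not a PF.
Total 256; non-PF = 256−125 = 131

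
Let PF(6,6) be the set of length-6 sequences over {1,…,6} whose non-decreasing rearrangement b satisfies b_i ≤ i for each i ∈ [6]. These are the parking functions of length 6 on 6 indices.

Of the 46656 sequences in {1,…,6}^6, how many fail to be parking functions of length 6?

29849

#PF = 1·7^5 = 1×16807 = 16807
Example (6,3,5,5,5,1) → sorted (1,3,5,5,5,6): b_2=3>2, not a PF.
Total 46656; non-PF = 46656−16807 = 29849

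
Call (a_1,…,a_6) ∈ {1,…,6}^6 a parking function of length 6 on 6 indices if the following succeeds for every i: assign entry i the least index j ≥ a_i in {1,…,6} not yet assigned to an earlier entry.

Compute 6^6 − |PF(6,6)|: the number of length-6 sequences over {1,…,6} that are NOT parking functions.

Count = (6−6+1)·(6+1)^(6−1) = 1·16807 = 16807 (Pollak)
E.g. (4,4,1,6,6,5) → sorted (1,4,4,5,6,6): b_2=4>2, not a PF.
So 46656 − 16807 = 29849 fail.

29849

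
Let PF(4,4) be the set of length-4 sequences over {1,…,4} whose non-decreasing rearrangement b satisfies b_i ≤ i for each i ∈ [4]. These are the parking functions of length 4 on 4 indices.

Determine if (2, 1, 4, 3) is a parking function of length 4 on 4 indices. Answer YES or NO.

YES

Order a: b = (1, 2, 3, 4).
  b_1=1 ≤ 1
  b_2=2 ≤ 2
  b_3=3 ≤ 3
  b_4=4 ≤ 4
All bounds hold ⇒ YES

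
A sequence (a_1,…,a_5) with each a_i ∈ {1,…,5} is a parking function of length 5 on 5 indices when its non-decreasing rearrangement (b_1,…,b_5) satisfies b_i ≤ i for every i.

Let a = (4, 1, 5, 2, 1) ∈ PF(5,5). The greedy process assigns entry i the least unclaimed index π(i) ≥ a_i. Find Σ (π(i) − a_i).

2

Σπ = 15 ({1..5} each once); Σa = 4+1+5+2+1 = 13; disp = 15−13 = 2.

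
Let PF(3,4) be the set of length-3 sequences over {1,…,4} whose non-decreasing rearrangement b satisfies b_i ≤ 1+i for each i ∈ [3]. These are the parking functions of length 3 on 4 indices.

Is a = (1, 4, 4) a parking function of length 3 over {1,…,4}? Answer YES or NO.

Rearranged: b = (1, 4, 4).
  b_1=1 ≤ 2
  b_2=4 > 3
  fails at i=2 ⇒ NO

NO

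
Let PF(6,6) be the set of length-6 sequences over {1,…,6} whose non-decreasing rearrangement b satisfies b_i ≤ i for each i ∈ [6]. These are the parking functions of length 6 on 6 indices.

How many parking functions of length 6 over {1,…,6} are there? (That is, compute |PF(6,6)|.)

#PF = 1·7^5 = 1·16807 = 16807 (Pollak)
Check (2,3,3,2,6,1) → sorted (1,2,2,3,3,6): b_i ≤ i ∀i, a PF.

16807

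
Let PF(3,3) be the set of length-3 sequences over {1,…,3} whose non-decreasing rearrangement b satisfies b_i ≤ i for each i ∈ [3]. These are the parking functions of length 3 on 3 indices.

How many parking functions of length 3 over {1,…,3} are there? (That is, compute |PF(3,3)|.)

|PF| = (3+1−3)·(3+1)^{3−1} = 1·16 = 16 [KW]
One tuple (3,2,1) → sorted (1,2,3): b_i ≤ i ∀i, a PF.

16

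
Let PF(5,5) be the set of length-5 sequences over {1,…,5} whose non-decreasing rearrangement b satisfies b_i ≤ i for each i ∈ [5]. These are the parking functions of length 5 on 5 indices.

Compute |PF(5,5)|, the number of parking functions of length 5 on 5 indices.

|PF(5,5)| = (5+1−5)·(5+1)^{5−1} = 1 · 1296 = 1296 (Pollak)
Check (2,2,1,4,2) → sorted (1,2,2,2,4): b_i ≤ i ∀i, a PF.

1296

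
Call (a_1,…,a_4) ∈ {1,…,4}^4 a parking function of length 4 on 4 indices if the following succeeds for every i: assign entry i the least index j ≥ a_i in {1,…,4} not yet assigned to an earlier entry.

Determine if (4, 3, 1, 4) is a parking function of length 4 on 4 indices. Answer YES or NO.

NO

Rearranged: b = (1, 3, 4, 4).
  b_1=1 ≤ 1
  b_2=3 > 2
  fails at i=2 ⇒ NO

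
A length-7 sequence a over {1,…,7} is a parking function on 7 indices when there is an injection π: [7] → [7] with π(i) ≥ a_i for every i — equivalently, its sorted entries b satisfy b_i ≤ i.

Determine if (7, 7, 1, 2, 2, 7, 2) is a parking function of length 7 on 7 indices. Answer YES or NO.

Sorted: b = (1, 2, 2, 2, 7, 7, 7).
  b_1=1 ≤ 1
  b_2=2 ≤ 2
  b_3=2 ≤ 3
  b_4=2 ≤ 4
  b_5=7 > 5
  fails at i=5 ⇒ NO

NO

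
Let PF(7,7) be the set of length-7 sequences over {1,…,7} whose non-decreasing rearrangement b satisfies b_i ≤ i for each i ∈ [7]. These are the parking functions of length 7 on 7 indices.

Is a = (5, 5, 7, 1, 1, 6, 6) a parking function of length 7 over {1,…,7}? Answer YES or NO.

NO

Order a: b = (1, 1, 5, 5, 6, 6, 7).
  b_1=1 ≤ 1
  b_2=1 ≤ 2
  b_3=5 > 3
  fails at i=3 ⇒ NO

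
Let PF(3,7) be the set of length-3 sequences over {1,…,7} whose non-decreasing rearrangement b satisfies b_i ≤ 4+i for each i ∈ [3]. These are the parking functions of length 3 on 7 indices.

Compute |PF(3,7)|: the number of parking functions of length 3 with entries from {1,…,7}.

|PF| = (7+1−3)·(7+1)^{3−1} = 5×64 = 320
Example (4,7,5) → sorted (4,5,7): b_i ≤ 4+i ∀i, a PF.

320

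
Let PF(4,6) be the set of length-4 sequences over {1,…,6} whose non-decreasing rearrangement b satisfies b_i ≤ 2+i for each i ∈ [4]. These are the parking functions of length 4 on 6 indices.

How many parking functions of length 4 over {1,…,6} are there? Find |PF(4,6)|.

#PF = (7−4)·7^(4−1) = 3×343 = 1029 (Konheim–Weiss)
Example (6,3,3,5) → sorted (3,3,5,6): b_i ≤ 2+i ∀i, a PF.

1029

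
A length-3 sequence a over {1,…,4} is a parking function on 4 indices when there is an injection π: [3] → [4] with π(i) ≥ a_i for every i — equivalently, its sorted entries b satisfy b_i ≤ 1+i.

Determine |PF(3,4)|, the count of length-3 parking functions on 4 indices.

#PF = (4−3+1)·(4+1)^(3−1) = 2·25 = 50 (Pollak)
Check (3,4,1) → sorted (1,3,4): b_i ≤ 1+i ∀i, a PF.

50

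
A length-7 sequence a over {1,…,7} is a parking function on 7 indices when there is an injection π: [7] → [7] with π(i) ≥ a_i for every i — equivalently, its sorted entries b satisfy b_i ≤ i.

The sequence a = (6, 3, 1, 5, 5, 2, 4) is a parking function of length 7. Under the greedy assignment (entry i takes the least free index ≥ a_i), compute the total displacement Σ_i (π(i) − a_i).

2

Σπ(i) = 1+…+7 = 28; Σa = 6+3+1+5+5+2+4 = 26; disp = 28−26 = 2.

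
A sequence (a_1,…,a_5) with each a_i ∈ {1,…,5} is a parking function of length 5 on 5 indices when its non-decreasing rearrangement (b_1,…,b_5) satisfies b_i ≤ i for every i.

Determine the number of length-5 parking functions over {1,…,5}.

Count = (5−5+1)·(5+1)^(5−1) = 1×1296 = 1296
E.g. (4,1,1,4,2) → sorted (1,1,2,4,4): b_i ≤ i ∀i, a PF.

1296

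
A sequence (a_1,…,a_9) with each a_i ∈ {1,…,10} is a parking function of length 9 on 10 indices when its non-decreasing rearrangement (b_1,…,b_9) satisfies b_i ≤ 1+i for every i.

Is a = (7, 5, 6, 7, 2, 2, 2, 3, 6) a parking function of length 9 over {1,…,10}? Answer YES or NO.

Rearranged: b = (2, 2, 2, 3, 5, 6, 6, 7, 7).
  b_1=2 ≤ 2
  b_2=2 ≤ 3
  b_3=2 ≤ 4
  b_4=3 ≤ 5
  b_5=5 ≤ 6
  b_6=6 ≤ 7
  b_7=6 ≤ 8
  b_8=7 ≤ 9
  b_9=7 ≤ 10
All bounds hold ⇒ YES

YES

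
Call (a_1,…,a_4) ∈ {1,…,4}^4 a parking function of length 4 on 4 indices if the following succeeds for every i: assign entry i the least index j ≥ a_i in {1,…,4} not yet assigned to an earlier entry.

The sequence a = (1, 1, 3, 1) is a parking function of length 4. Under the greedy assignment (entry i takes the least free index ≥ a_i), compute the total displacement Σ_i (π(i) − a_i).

Σπ = 4·5/2 = 10 (π permutes [4]); Σa = 1+1+3+1 = 6; disp = 10−6 = 4.

4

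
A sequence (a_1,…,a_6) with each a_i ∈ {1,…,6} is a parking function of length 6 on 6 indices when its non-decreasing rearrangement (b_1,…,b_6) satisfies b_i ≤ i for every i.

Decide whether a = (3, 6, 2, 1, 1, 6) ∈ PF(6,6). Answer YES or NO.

Sorted: b = (1, 1, 2, 3, 6, 6).
  b_1=1 ≤ 1
  b_2=1 ≤ 2
  b_3=2 ≤ 3
  b_4=3 ≤ 4
  b_5=6 > 5
  fails at i=5 ⇒ NO

NO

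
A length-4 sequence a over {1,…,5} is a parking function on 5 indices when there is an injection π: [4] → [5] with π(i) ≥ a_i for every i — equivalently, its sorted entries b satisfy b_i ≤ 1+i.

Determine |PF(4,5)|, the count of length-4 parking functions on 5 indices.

432

Count = (5−4+1)·(5+1)^(4−1) = 2 · 216 = 432 (Konheim–Weiss)
Example (5,3,2,2) → sorted (2,2,3,5): b_i ≤ 1+i ∀i, a PF.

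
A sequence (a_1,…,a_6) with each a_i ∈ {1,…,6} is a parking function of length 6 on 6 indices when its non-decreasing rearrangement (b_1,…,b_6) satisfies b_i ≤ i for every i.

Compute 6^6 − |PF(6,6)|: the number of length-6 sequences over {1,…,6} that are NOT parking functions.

29849

|PF(6,6)| = (6+1−6)·(6+1)^{6−1} = 1·16807 = 16807 [KW]
Check (5,6,3,4,4,4) → sorted (3,4,4,4,5,6): b_1=3>1, not a PF.
6^6 − 16807 = 46656 − 16807 = 29849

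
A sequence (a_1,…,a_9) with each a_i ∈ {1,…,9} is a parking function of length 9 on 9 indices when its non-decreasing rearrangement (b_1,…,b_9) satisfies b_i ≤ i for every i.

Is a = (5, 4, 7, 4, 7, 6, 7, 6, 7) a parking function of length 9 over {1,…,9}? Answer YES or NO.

Order a: b = (4, 4, 5, 6, 6, 7, 7, 7, 7).
  b_1=4 > 1
  fails at i=1 ⇒ NO

NO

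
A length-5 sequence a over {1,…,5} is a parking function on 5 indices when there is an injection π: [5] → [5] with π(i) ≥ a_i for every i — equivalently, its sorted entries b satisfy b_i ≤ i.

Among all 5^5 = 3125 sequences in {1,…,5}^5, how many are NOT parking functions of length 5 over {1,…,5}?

1829

#PF = (6−5)·6^(5−1) = 1·1296 = 1296 (Pollak)
Example (5,4,5,4,3) → sorted (3,4,4,5,5): b_1=3>1, not a PF.
Total 3125; non-PF = 3125−1296 = 1829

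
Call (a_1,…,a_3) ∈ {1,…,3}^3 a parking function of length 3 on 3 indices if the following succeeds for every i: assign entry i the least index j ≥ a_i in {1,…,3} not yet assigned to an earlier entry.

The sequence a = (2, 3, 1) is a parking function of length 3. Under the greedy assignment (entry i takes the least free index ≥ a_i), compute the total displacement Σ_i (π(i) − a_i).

Σπ(i) = 1+…+3 = 6; Σa = 2+3+1 = 6; disp = 6−6 = 0.

0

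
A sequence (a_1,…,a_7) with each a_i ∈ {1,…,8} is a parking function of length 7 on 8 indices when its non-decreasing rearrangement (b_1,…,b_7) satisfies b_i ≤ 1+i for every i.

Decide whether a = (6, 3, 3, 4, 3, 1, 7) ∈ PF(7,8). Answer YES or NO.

Order a: b = (1, 3, 3, 3, 4, 6, 7).
  b_1=1 ≤ 2
  b_2=3 ≤ 3
  b_3=3 ≤ 4
  b_4=3 ≤ 5
  b_5=4 ≤ 6
  b_6=6 ≤ 7
  b_7=7 ≤ 8
All bounds hold ⇒ YES

YES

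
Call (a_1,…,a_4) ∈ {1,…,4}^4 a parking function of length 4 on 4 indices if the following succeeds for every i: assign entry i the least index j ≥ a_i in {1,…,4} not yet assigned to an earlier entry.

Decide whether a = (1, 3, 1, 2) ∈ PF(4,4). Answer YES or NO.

YES

Rearranged: b = (1, 1, 2, 3).
  b_1=1 ≤ 1
  b_2=1 ≤ 2
  b_3=2 ≤ 3
  b_4=3 ≤ 4
All bounds hold ⇒ YES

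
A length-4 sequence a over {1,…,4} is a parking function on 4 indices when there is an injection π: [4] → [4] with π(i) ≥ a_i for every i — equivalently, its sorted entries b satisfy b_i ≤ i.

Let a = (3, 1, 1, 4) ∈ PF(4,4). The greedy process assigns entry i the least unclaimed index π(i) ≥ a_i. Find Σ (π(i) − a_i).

1

Σπ = 4·5/2 = 10 (π permutes [4]); Σa = 3+1+1+4 = 9; disp = 10−9 = 1.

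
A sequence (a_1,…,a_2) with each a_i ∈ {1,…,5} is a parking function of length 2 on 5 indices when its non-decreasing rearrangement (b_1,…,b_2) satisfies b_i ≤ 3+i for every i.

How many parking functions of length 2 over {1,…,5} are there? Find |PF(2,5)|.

24

|PF| = (5−2+1)·(5+1)^(2−1) = 4·6 = 24 (Pollak)
Example (3,2) → sorted (2,3): b_i ≤ 3+i ∀i, a PF.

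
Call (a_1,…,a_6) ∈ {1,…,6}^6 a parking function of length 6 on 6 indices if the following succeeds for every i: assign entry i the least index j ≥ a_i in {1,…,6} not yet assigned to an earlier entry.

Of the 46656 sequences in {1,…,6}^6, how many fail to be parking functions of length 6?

29849

|PF(6,6)| = (6−6+1)·(6+1)^(6−1) = 1·16807 = 16807 (Konheim–Weiss)
Example (5,4,6,3,5,1) → sorted (1,3,4,5,5,6): b_2=3>2, not a PF.
Total 46656; non-PF = 46656−16807 = 29849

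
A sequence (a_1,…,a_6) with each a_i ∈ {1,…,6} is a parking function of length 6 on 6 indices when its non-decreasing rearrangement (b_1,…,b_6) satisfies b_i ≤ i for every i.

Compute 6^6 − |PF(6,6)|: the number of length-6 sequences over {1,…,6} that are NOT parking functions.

29849

|PF| = (6−6+1)·(6+1)^(6−1) = 1×16807 = 16807 (Pollak)
One tuple (6,6,4,4,4,3) → sorted (3,4,4,4,6,6): b_1=3>1, not a PF.
6^6 − 16807 = 46656 − 16807 = 29849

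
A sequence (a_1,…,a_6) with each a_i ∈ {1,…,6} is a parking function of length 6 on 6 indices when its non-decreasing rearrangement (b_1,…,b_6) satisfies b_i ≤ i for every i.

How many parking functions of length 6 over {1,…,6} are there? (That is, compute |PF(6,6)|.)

16807

|PF(6,6)| = (6+1−6)·(6+1)^{6−1} = 1·16807 = 16807 (Pollak)
One tuple (6,4,2,1,4,1) → sorted (1,1,2,4,4,6): b_i ≤ i ∀i, a PF.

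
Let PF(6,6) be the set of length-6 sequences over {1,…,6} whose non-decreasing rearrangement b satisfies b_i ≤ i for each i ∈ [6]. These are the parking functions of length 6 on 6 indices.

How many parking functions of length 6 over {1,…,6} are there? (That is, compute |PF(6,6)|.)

16807

Count = 1·7^5 = 1·16807 = 16807 (Pollak)
Example (4,1,1,3,1,3) → sorted (1,1,1,3,3,4): b_i ≤ i ∀i, a PF.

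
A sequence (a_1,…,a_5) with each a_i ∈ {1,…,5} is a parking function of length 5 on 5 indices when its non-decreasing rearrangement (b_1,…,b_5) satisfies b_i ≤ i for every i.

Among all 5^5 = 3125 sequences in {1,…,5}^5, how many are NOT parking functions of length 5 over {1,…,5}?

Count = (5−5+1)·(5+1)^(5−1) = 1×1296 = 1296 (Konheim–Weiss)
Example (5,5,4,2,3) → sorted (2,3,4,5,5): b_1=2>1, not a PF.
5^5 − 1296 = 3125 − 1296 = 1829

1829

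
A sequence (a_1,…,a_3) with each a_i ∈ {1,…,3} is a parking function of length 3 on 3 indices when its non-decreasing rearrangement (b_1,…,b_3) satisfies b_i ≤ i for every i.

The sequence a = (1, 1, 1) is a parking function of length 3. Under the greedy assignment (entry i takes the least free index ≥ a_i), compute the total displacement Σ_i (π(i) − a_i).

3

Σπ(i) = 1+…+3 = 6; Σa = 1+1+1 = 3; disp = 6−3 = 3.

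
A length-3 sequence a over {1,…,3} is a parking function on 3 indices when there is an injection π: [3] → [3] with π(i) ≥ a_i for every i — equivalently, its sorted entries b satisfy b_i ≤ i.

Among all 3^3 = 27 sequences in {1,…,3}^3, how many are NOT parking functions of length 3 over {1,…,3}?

#PF = (3−3+1)·(3+1)^(3−1) = 1 · 16 = 16
One tuple (3,3,3) → sorted (3,3,3): b_1=3>1, not a PF.
3^3 − 16 = 27 − 16 = 11

11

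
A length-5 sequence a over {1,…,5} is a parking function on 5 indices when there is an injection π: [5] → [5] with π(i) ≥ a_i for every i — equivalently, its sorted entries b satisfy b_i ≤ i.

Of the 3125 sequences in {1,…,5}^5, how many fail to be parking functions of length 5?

1829

|PF(5,5)| = 1·6^4 = 1 · 1296 = 1296 (Konheim–Weiss)
Example (4,4,5,5,3) → sorted (3,4,4,5,5): b_1=3>1, not a PF.
So 3125 − 1296 = 1829 fail.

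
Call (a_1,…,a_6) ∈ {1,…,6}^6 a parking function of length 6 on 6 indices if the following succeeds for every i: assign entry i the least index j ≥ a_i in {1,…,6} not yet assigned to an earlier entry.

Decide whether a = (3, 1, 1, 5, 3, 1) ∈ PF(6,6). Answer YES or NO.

YES

Sorted: b = (1, 1, 1, 3, 3, 5).
  b_1=1 ≤ 1
  b_2=1 ≤ 2
  b_3=1 ≤ 3
  b_4=3 ≤ 4
  b_5=3 ≤ 5
  b_6=5 ≤ 6
All bounds hold ⇒ YES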